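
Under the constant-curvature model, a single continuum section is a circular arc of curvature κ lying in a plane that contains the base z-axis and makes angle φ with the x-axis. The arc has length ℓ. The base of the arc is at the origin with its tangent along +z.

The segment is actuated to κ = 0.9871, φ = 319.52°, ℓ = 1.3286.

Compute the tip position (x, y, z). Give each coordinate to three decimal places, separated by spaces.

θ = κ·ℓ = 0.9871 × 1.3286 = 1.31146 rad
ρ = (1 − cos θ)/κ = (1 − 0.25644)/0.9871 = 0.75328
z = sin θ / κ = 0.96656/0.9871 = 0.97919
x = ρ cos φ = 0.75328 × cos(319.52°) = 0.57297
y = ρ sin φ = 0.75328 × sin(319.52°) = -0.48902

0.573 -0.489 0.979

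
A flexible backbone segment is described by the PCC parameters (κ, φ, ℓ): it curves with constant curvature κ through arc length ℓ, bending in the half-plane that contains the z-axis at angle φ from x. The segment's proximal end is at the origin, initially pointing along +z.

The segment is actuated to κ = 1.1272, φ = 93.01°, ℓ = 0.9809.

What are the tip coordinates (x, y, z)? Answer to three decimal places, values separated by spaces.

θ = κ·ℓ = 1.1272 × 0.9809 = 1.10567 rad
ρ = (1 − cos θ)/κ = (1 − 0.44854)/1.1272 = 0.48923
z = sin θ / κ = 0.89377/1.1272 = 0.79291
x = ρ cos φ = 0.48923 × cos(93.01°) = -0.02569
y = ρ sin φ = 0.48923 × sin(93.01°) = 0.48856

-0.026 0.489 0.793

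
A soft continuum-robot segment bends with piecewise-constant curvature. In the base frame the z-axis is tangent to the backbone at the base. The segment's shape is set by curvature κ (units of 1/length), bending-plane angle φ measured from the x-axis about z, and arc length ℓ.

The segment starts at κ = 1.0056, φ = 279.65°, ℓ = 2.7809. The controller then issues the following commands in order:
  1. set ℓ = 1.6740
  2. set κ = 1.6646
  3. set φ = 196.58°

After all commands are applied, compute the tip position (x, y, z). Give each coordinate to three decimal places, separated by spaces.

initial: κ=1.0056, φ=279.65°, ℓ=2.7809
cmd 1: set ℓ=1.6740 → (κ,φ,ℓ)=(1.0056,279.65°,1.6740) → tip=(0.1854,-1.0905,0.9881)
cmd 2: set κ=1.6646 → (κ,φ,ℓ)=(1.6646,279.65°,1.6740) → tip=(0.1951,-1.1475,0.2088)
cmd 3: set φ=196.58° → (κ,φ,ℓ)=(1.6646,196.58°,1.6740) → tip=(-1.1156,-0.3322,0.2088)

-1.116 -0.332 0.209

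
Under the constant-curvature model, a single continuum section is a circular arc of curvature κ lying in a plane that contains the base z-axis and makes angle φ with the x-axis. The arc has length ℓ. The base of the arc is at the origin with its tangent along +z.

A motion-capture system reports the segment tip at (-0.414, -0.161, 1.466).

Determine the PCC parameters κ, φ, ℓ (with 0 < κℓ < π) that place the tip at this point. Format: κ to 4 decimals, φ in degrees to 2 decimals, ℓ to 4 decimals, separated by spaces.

ρ = √(x²+y²) = √(-0.414² + -0.161²) = 0.44420
φ = atan2(y, x) mod 360° = atan2(-0.161, -0.414) = 201.2505°
|p|² = ρ² + z² = 0.44420² + 1.466² = 2.34647
κ = 2ρ / |p|² = 2×0.44420 / 2.34647 = 0.37861
θ = 2·atan2(ρ, z) = 2·atan2(0.44420, 1.466) = 0.58842 rad
ℓ = θ/κ = 0.58842/0.37861 = 1.55414

0.3786 201.25 1.5541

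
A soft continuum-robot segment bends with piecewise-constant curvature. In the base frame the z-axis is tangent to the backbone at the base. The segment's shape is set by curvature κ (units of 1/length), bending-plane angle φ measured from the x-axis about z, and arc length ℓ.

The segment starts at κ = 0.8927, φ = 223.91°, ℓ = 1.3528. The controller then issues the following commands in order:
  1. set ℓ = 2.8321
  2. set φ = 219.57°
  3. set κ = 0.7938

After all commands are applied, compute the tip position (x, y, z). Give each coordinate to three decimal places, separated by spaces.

initial: κ=0.8927, φ=223.91°, ℓ=1.3528
cmd 1: set ℓ=2.8321 → (κ,φ,ℓ)=(0.8927,223.91°,2.8321) → tip=(-1.4669,-1.4122,0.6448)
cmd 2: set φ=219.57° → (κ,φ,ℓ)=(0.8927,219.57°,2.8321) → tip=(-1.5696,-1.2971,0.6448)
cmd 3: set κ=0.7938 → (κ,φ,ℓ)=(0.7938,219.57°,2.8321) → tip=(-1.5797,-1.3054,0.9817)

-1.580 -1.305 0.982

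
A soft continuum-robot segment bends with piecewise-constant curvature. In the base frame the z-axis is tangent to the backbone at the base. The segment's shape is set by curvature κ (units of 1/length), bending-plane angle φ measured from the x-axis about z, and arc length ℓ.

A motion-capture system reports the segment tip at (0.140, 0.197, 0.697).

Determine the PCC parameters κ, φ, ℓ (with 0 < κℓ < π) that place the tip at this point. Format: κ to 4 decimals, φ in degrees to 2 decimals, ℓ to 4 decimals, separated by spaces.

0.8882 54.60 0.7516

ρ = √(x²+y²) = √(0.140² + 0.197²) = 0.24168
φ = atan2(y, x) mod 360° = atan2(0.197, 0.140) = 54.6001°
|p|² = ρ² + z² = 0.24168² + 0.697² = 0.54422
κ = 2ρ / |p|² = 2×0.24168 / 0.54422 = 0.88817
θ = 2·atan2(ρ, z) = 2·atan2(0.24168, 0.697) = 0.66754 rad
ℓ = θ/κ = 0.66754/0.88817 = 0.75159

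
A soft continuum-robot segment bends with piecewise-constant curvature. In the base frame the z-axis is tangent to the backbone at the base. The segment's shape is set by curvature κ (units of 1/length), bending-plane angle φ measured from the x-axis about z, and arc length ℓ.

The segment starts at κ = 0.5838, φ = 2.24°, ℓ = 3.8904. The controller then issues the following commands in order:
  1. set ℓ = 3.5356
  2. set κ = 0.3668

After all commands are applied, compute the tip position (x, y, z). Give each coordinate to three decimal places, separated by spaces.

1.987 0.078 2.625

initial: κ=0.5838, φ=2.24°, ℓ=3.8904
cmd 1: set ℓ=3.5356 → (κ,φ,ℓ)=(0.5838,2.24°,3.5356) → tip=(2.5221,0.0987,1.5087)
cmd 2: set κ=0.3668 → (κ,φ,ℓ)=(0.3668,2.24°,3.5356) → tip=(1.9872,0.0777,2.6246)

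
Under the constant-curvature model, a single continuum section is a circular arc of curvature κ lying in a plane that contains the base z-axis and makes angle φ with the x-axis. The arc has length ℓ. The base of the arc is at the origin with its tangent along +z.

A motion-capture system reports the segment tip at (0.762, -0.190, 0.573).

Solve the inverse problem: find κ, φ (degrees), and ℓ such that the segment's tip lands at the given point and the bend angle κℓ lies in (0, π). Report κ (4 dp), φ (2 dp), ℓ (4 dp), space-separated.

1.6619 346.00 1.1318

ρ = √(x²+y²) = √(0.762² + -0.190²) = 0.78533
φ = atan2(y, x) mod 360° = atan2(-0.190, 0.762) = 345.9991°
|p|² = ρ² + z² = 0.78533² + 0.573² = 0.94507
κ = 2ρ / |p|² = 2×0.78533 / 0.94507 = 1.66195
θ = 2·atan2(ρ, z) = 2·atan2(0.78533, 0.573) = 1.88092 rad
ℓ = θ/κ = 1.88092/1.66195 = 1.13176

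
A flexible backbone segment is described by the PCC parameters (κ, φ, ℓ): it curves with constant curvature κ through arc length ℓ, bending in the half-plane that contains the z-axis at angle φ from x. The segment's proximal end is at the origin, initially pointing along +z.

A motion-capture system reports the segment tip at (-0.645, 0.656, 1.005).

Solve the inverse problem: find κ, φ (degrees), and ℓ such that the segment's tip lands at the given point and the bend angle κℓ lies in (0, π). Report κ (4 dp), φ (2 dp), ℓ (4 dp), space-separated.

0.9912 134.52 1.4958

ρ = √(x²+y²) = √(-0.645² + 0.656²) = 0.91998
φ = atan2(y, x) mod 360° = atan2(0.656, -0.645) = 134.5156°
|p|² = ρ² + z² = 0.91998² + 1.005² = 1.85639
κ = 2ρ / |p|² = 2×0.91998 / 1.85639 = 0.99115
θ = 2·atan2(ρ, z) = 2·atan2(0.91998, 1.005) = 1.48252 rad
ℓ = θ/κ = 1.48252/0.99115 = 1.49576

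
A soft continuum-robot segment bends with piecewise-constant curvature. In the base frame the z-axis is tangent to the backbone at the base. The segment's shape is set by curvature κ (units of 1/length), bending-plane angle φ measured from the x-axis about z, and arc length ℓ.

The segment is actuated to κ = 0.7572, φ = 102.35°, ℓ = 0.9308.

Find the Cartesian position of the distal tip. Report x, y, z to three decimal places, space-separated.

θ = κ·ℓ = 0.7572 × 0.9308 = 0.70480 rad
ρ = (1 − cos θ)/κ = (1 − 0.76174)/0.7572 = 0.31466
z = sin θ / κ = 0.64788/0.7572 = 0.85563
x = ρ cos φ = 0.31466 × cos(102.35°) = -0.06730
y = ρ sin φ = 0.31466 × sin(102.35°) = 0.30738

-0.067 0.307 0.856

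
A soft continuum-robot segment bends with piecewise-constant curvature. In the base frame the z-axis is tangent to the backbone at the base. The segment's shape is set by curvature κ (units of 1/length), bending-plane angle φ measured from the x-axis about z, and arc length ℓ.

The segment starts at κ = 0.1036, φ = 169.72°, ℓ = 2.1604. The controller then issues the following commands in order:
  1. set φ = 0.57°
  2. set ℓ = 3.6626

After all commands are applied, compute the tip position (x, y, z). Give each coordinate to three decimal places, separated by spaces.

initial: κ=0.1036, φ=169.72°, ℓ=2.1604
cmd 1: set φ=0.57° → (κ,φ,ℓ)=(0.1036,0.57°,2.1604) → tip=(0.2407,0.0024,2.1424)
cmd 2: set ℓ=3.6626 → (κ,φ,ℓ)=(0.1036,0.57°,3.6626) → tip=(0.6865,0.0068,3.5753)

0.687 0.007 3.575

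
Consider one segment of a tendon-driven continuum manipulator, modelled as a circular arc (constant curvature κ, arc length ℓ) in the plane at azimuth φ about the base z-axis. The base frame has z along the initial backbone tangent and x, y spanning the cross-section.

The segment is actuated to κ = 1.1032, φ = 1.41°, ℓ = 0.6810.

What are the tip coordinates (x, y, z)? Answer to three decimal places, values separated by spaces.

0.244 0.006 0.619

θ = κ·ℓ = 1.1032 × 0.6810 = 0.75128 rad
ρ = (1 − cos θ)/κ = (1 − 0.73082)/1.1032 = 0.24400
z = sin θ / κ = 0.68257/1.1032 = 0.61872
x = ρ cos φ = 0.24400 × cos(1.41°) = 0.24393
y = ρ sin φ = 0.24400 × sin(1.41°) = 0.00600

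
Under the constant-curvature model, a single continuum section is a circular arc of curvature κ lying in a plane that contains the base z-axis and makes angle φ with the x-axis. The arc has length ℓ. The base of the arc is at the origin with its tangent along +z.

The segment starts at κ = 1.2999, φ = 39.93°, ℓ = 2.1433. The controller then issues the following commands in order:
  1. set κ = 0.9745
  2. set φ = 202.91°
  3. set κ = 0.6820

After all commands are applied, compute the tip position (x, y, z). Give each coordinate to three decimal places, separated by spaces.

initial: κ=1.2999, φ=39.93°, ℓ=2.1433
cmd 1: set κ=0.9745 → (κ,φ,ℓ)=(0.9745,39.93°,2.1433) → tip=(1.1764,0.9847,0.8916)
cmd 2: set φ=202.91° → (κ,φ,ℓ)=(0.9745,202.91°,2.1433) → tip=(-1.4131,-0.5972,0.8916)
cmd 3: set κ=0.6820 → (κ,φ,ℓ)=(0.6820,202.91°,2.1433) → tip=(-1.2036,-0.5087,1.4576)

-1.204 -0.509 1.458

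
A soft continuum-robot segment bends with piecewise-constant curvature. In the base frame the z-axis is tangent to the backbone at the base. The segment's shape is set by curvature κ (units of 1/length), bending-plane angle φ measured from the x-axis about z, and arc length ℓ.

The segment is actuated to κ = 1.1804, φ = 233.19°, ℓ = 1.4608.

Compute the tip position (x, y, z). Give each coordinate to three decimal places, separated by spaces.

θ = κ·ℓ = 1.1804 × 1.4608 = 1.72433 rad
ρ = (1 − cos θ)/κ = (1 − -0.15293)/1.1804 = 0.97673
z = sin θ / κ = 0.98824/1.1804 = 0.83721
x = ρ cos φ = 0.97673 × cos(233.19°) = -0.58522
y = ρ sin φ = 0.97673 × sin(233.19°) = -0.78199

-0.585 -0.782 0.837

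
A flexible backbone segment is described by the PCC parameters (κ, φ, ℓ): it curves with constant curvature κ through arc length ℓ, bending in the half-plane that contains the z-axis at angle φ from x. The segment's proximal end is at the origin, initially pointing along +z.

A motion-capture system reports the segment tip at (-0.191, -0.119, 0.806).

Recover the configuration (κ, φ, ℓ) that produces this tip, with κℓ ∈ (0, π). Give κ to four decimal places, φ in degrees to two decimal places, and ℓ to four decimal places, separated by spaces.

ρ = √(x²+y²) = √(-0.191² + -0.119²) = 0.22504
φ = atan2(y, x) mod 360° = atan2(-0.119, -0.191) = 211.9244°
|p|² = ρ² + z² = 0.22504² + 0.806² = 0.70028
κ = 2ρ / |p|² = 2×0.22504 / 0.70028 = 0.64271
θ = 2·atan2(ρ, z) = 2·atan2(0.22504, 0.806) = 0.54454 rad
ℓ = θ/κ = 0.54454/0.64271 = 0.84726

0.6427 211.92 0.8473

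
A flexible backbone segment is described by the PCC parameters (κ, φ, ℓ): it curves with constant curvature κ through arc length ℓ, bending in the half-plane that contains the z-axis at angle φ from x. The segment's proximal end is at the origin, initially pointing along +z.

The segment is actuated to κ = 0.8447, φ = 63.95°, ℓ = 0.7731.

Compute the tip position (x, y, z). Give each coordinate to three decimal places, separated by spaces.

0.107 0.219 0.719

θ = κ·ℓ = 0.8447 × 0.7731 = 0.65304 rad
ρ = (1 − cos θ)/κ = (1 − 0.79424)/0.8447 = 0.24359
z = sin θ / κ = 0.60760/0.8447 = 0.71931
x = ρ cos φ = 0.24359 × cos(63.95°) = 0.10697
y = ρ sin φ = 0.24359 × sin(63.95°) = 0.21884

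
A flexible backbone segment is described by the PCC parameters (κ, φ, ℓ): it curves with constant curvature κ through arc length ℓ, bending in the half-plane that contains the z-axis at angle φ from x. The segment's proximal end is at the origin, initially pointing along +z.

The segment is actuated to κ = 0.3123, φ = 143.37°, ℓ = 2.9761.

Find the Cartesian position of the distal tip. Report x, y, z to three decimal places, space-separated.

θ = κ·ℓ = 0.3123 × 2.9761 = 0.92944 rad
ρ = (1 − cos θ)/κ = (1 − 0.59829)/0.3123 = 1.28631
z = sin θ / κ = 0.80128/0.3123 = 2.56575
x = ρ cos φ = 1.28631 × cos(143.37°) = -1.03227
y = ρ sin φ = 1.28631 × sin(143.37°) = 0.76747

-1.032 0.767 2.566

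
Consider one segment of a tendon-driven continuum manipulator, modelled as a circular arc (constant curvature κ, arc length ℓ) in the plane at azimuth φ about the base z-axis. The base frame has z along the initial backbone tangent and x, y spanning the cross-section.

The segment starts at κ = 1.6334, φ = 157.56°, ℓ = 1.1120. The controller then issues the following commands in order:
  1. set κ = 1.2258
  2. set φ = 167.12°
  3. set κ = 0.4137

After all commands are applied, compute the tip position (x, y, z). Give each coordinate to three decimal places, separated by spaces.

initial: κ=1.6334, φ=157.56°, ℓ=1.1120
cmd 1: set κ=1.2258 → (κ,φ,ℓ)=(1.2258,157.56°,1.1120) → tip=(-0.5985,0.2472,0.7983)
cmd 2: set φ=167.12° → (κ,φ,ℓ)=(1.2258,167.12°,1.1120) → tip=(-0.6313,0.1443,0.7983)
cmd 3: set κ=0.4137 → (κ,φ,ℓ)=(0.4137,167.12°,1.1120) → tip=(-0.2450,0.0560,1.0732)

-0.245 0.056 1.073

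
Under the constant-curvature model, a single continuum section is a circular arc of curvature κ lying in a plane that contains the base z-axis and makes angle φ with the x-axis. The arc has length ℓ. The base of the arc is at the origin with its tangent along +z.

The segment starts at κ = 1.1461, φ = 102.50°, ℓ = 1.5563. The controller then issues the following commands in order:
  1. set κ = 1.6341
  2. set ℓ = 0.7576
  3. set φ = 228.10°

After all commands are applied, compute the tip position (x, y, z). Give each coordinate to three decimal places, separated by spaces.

initial: κ=1.1461, φ=102.50°, ℓ=1.5563
cmd 1: set κ=1.6341 → (κ,φ,ℓ)=(1.6341,102.50°,1.5563) → tip=(-0.2419,1.0911,0.3448)
cmd 2: set ℓ=0.7576 → (κ,φ,ℓ)=(1.6341,102.50°,0.7576) → tip=(-0.0892,0.4023,0.5784)
cmd 3: set φ=228.10° → (κ,φ,ℓ)=(1.6341,228.10°,0.7576) → tip=(-0.2752,-0.3067,0.5784)

-0.275 -0.307 0.578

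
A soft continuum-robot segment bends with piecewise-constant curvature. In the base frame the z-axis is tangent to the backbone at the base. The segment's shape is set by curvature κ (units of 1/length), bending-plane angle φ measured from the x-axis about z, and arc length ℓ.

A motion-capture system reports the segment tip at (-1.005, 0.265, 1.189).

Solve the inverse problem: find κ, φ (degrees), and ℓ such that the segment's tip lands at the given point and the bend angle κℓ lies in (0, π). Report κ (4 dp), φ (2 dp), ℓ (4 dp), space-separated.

ρ = √(x²+y²) = √(-1.005² + 0.265²) = 1.03935
φ = atan2(y, x) mod 360° = atan2(0.265, -1.005) = 165.2284°
|p|² = ρ² + z² = 1.03935² + 1.189² = 2.49397
κ = 2ρ / |p|² = 2×1.03935 / 2.49397 = 0.83349
θ = 2·atan2(ρ, z) = 2·atan2(1.03935, 1.189) = 1.43668 rad
ℓ = θ/κ = 1.43668/0.83349 = 1.72370

0.8335 165.23 1.7237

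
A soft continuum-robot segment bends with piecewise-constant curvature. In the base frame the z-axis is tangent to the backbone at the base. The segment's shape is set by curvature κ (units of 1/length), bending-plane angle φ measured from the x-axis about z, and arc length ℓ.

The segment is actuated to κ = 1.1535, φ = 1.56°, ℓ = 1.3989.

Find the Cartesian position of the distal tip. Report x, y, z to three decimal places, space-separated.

0.904 0.025 0.866

θ = κ·ℓ = 1.1535 × 1.3989 = 1.61363 rad
ρ = (1 − cos θ)/κ = (1 − -0.04282)/1.1535 = 0.90405
z = sin θ / κ = 0.99908/1.1535 = 0.86613
x = ρ cos φ = 0.90405 × cos(1.56°) = 0.90371
y = ρ sin φ = 0.90405 × sin(1.56°) = 0.02461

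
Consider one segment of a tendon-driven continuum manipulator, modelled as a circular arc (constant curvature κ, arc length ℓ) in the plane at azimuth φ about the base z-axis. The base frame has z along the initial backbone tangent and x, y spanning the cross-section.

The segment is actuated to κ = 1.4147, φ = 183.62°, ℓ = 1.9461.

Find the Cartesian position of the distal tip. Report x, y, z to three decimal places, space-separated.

-1.358 -0.086 0.268

θ = κ·ℓ = 1.4147 × 1.9461 = 2.75315 rad
ρ = (1 − cos θ)/κ = (1 − -0.92550)/1.4147 = 1.36107
z = sin θ / κ = 0.37875/1.4147 = 0.26772
x = ρ cos φ = 1.36107 × cos(183.62°) = -1.35835
y = ρ sin φ = 1.36107 × sin(183.62°) = -0.08594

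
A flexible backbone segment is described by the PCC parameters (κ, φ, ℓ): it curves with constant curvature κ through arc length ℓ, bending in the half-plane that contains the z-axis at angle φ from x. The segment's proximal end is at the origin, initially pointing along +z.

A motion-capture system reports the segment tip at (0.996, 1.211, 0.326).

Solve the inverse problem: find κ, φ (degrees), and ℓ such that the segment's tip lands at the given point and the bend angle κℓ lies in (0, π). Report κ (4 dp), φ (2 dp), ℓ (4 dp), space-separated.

1.2227 50.56 2.2341

ρ = √(x²+y²) = √(0.996² + 1.211²) = 1.56797
φ = atan2(y, x) mod 360° = atan2(1.211, 0.996) = 50.5640°
|p|² = ρ² + z² = 1.56797² + 0.326² = 2.56481
κ = 2ρ / |p|² = 2×1.56797 / 2.56481 = 1.22268
θ = 2·atan2(ρ, z) = 2·atan2(1.56797, 0.326) = 2.73161 rad
ℓ = θ/κ = 2.73161/1.22268 = 2.23412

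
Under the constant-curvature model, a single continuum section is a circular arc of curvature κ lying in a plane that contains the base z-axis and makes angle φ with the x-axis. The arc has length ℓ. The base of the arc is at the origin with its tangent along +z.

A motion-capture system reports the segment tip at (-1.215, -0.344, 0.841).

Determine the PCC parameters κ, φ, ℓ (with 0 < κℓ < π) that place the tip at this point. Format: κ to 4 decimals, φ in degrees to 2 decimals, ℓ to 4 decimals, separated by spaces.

ρ = √(x²+y²) = √(-1.215² + -0.344²) = 1.26276
φ = atan2(y, x) mod 360° = atan2(-0.344, -1.215) = 195.8083°
|p|² = ρ² + z² = 1.26276² + 0.841² = 2.30184
κ = 2ρ / |p|² = 2×1.26276 / 2.30184 = 1.09717
θ = 2·atan2(ρ, z) = 2·atan2(1.26276, 0.841) = 1.96651 rad
ℓ = θ/κ = 1.96651/1.09717 = 1.79234

1.0972 195.81 1.7923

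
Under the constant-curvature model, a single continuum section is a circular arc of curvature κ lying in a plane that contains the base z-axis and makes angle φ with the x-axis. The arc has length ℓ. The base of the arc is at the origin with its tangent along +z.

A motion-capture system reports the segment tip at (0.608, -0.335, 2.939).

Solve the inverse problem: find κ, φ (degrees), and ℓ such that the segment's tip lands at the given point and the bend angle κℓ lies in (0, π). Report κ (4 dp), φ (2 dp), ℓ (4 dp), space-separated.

0.1522 331.15 3.0471

ρ = √(x²+y²) = √(0.608² + -0.335²) = 0.69418
φ = atan2(y, x) mod 360° = atan2(-0.335, 0.608) = 331.1458°
|p|² = ρ² + z² = 0.69418² + 2.939² = 9.11961
κ = 2ρ / |p|² = 2×0.69418 / 9.11961 = 0.15224
θ = 2·atan2(ρ, z) = 2·atan2(0.69418, 2.939) = 0.46389 rad
ℓ = θ/κ = 0.46389/0.15224 = 3.04712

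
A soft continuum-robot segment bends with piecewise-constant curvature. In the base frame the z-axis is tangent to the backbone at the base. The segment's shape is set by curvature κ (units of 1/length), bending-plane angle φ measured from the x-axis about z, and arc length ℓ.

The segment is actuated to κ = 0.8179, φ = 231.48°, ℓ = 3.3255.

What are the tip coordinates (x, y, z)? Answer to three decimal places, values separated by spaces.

θ = κ·ℓ = 0.8179 × 3.3255 = 2.71993 rad
ρ = (1 − cos θ)/κ = (1 − -0.91241)/0.8179 = 2.33819
z = sin θ / κ = 0.40928/0.8179 = 0.50041
x = ρ cos φ = 2.33819 × cos(231.48°) = -1.45620
y = ρ sin φ = 2.33819 × sin(231.48°) = -1.82938

-1.456 -1.829 0.500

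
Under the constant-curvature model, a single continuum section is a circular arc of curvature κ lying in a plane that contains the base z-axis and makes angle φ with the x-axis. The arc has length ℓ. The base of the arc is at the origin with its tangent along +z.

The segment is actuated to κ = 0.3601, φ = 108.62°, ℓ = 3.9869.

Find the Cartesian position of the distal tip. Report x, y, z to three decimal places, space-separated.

θ = κ·ℓ = 0.3601 × 3.9869 = 1.43568 rad
ρ = (1 − cos θ)/κ = (1 − 0.13470)/0.3601 = 2.40294
z = sin θ / κ = 0.99089/0.3601 = 2.75170
x = ρ cos φ = 2.40294 × cos(108.62°) = -0.76723
y = ρ sin φ = 2.40294 × sin(108.62°) = 2.27716

-0.767 2.277 2.752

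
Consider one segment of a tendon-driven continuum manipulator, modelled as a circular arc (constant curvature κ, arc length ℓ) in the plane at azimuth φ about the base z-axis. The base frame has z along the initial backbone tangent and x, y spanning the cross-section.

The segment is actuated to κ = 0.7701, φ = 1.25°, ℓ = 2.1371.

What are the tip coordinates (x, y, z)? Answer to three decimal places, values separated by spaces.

1.395 0.030 1.295

θ = κ·ℓ = 0.7701 × 2.1371 = 1.64578 rad
ρ = (1 − cos θ)/κ = (1 − -0.07491)/0.7701 = 1.39581
z = sin θ / κ = 0.99719/0.7701 = 1.29488
x = ρ cos φ = 1.39581 × cos(1.25°) = 1.39548
y = ρ sin φ = 1.39581 × sin(1.25°) = 0.03045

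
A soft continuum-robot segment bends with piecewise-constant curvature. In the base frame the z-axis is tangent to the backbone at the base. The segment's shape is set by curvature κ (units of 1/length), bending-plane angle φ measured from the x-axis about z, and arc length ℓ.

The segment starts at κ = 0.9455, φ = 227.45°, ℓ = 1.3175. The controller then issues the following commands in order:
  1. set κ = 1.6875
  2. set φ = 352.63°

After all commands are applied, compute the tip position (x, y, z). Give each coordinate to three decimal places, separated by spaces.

initial: κ=0.9455, φ=227.45°, ℓ=1.3175
cmd 1: set κ=1.6875 → (κ,φ,ℓ)=(1.6875,227.45°,1.3175) → tip=(-0.6440,-0.7016,0.4709)
cmd 2: set φ=352.63° → (κ,φ,ℓ)=(1.6875,352.63°,1.3175) → tip=(0.9445,-0.1222,0.4709)

0.945 -0.122 0.471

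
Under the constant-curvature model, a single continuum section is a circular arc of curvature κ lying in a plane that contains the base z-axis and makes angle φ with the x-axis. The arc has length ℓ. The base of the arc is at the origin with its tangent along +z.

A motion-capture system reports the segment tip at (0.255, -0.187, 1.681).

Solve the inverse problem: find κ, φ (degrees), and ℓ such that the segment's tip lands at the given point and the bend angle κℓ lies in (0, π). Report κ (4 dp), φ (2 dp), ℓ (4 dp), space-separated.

ρ = √(x²+y²) = √(0.255² + -0.187²) = 0.31622
φ = atan2(y, x) mod 360° = atan2(-0.187, 0.255) = 323.7462°
|p|² = ρ² + z² = 0.31622² + 1.681² = 2.92576
κ = 2ρ / |p|² = 2×0.31622 / 2.92576 = 0.21616
θ = 2·atan2(ρ, z) = 2·atan2(0.31622, 1.681) = 0.37188 rad
ℓ = θ/κ = 0.37188/0.21616 = 1.72038

0.2162 323.75 1.7204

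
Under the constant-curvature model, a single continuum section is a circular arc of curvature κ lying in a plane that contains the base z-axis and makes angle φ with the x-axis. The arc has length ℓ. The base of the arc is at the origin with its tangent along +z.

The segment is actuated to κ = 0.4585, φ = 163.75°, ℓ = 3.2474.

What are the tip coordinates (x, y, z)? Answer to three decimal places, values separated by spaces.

-1.923 0.560 2.174

θ = κ·ℓ = 0.4585 × 3.2474 = 1.48893 rad
ρ = (1 − cos θ)/κ = (1 − 0.08177)/0.4585 = 2.00268
z = sin θ / κ = 0.99665/0.4585 = 2.17372
x = ρ cos φ = 2.00268 × cos(163.75°) = -1.92267
y = ρ sin φ = 2.00268 × sin(163.75°) = 0.56041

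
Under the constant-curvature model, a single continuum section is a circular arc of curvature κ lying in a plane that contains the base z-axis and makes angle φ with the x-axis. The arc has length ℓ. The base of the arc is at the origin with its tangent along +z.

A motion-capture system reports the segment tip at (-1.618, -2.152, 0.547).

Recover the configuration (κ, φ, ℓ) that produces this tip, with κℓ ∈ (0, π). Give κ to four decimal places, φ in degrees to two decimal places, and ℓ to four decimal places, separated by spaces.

ρ = √(x²+y²) = √(-1.618² + -2.152²) = 2.69240
φ = atan2(y, x) mod 360° = atan2(-2.152, -1.618) = 233.0620°
|p|² = ρ² + z² = 2.69240² + 0.547² = 7.54824
κ = 2ρ / |p|² = 2×2.69240 / 7.54824 = 0.71339
θ = 2·atan2(ρ, z) = 2·atan2(2.69240, 0.547) = 2.74072 rad
ℓ = θ/κ = 2.74072/0.71339 = 3.84185

0.7134 233.06 3.8418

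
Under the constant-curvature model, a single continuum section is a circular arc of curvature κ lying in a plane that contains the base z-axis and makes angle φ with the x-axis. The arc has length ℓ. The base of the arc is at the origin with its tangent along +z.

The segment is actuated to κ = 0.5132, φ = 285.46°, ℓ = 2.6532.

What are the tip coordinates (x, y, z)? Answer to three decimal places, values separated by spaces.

0.412 -1.488 1.906

θ = κ·ℓ = 0.5132 × 2.6532 = 1.36162 rad
ρ = (1 − cos θ)/κ = (1 − 0.20765)/0.5132 = 1.54394
z = sin θ / κ = 0.97820/0.5132 = 1.90608
x = ρ cos φ = 1.54394 × cos(285.46°) = 0.41156
y = ρ sin φ = 1.54394 × sin(285.46°) = -1.48807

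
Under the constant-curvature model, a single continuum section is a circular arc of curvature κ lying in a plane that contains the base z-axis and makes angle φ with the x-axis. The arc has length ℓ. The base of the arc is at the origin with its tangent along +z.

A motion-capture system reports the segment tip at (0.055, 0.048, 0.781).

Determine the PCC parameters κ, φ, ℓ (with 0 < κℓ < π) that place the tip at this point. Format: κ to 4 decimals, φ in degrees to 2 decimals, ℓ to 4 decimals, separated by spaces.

0.2373 41.11 0.7855

ρ = √(x²+y²) = √(0.055² + 0.048²) = 0.07300
φ = atan2(y, x) mod 360° = atan2(0.048, 0.055) = 41.1121°
|p|² = ρ² + z² = 0.07300² + 0.781² = 0.61529
κ = 2ρ / |p|² = 2×0.07300 / 0.61529 = 0.23729
θ = 2·atan2(ρ, z) = 2·atan2(0.07300, 0.781) = 0.18640 rad
ℓ = θ/κ = 0.18640/0.23729 = 0.78554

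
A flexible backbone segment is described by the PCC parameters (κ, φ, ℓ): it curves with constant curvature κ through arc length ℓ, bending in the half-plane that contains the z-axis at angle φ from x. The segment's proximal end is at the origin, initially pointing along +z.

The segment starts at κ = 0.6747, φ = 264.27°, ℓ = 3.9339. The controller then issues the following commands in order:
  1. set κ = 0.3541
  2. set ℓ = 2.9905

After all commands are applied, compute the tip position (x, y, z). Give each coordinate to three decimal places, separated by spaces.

-0.144 -1.434 2.462

initial: κ=0.6747, φ=264.27°, ℓ=3.9339
cmd 1: set κ=0.3541 → (κ,φ,ℓ)=(0.3541,264.27°,3.9339) → tip=(-0.2321,-2.3130,2.7795)
cmd 2: set ℓ=2.9905 → (κ,φ,ℓ)=(0.3541,264.27°,2.9905) → tip=(-0.1439,-1.4336,2.4621)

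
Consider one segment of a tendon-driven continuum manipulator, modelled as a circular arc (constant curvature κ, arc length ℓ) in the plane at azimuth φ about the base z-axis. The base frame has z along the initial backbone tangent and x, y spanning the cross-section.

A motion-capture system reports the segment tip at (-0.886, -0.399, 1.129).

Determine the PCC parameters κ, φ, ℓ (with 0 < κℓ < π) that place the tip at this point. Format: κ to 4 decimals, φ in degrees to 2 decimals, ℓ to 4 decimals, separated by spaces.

ρ = √(x²+y²) = √(-0.886² + -0.399²) = 0.97170
φ = atan2(y, x) mod 360° = atan2(-0.399, -0.886) = 204.2439°
|p|² = ρ² + z² = 0.97170² + 1.129² = 2.21884
κ = 2ρ / |p|² = 2×0.97170 / 2.21884 = 0.87586
θ = 2·atan2(ρ, z) = 2·atan2(0.97170, 1.129) = 1.42131 rad
ℓ = θ/κ = 1.42131/0.87586 = 1.62276

0.8759 204.24 1.6228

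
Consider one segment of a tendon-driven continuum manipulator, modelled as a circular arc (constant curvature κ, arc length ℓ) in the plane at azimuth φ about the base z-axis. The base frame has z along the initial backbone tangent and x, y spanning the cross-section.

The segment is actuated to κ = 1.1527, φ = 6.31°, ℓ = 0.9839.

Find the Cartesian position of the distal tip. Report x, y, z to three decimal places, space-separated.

θ = κ·ℓ = 1.1527 × 0.9839 = 1.13414 rad
ρ = (1 − cos θ)/κ = (1 − 0.42291)/1.1527 = 0.50064
z = sin θ / κ = 0.90617/1.1527 = 0.78613
x = ρ cos φ = 0.50064 × cos(6.31°) = 0.49761
y = ρ sin φ = 0.50064 × sin(6.31°) = 0.05502

0.498 0.055 0.786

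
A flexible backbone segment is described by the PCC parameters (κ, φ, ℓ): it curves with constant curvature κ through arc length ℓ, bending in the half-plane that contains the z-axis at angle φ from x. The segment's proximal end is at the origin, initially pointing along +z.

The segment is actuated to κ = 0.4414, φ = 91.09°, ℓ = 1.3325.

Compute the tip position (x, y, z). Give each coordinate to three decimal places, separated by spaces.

-0.007 0.381 1.257

θ = κ·ℓ = 0.4414 × 1.3325 = 0.58817 rad
ρ = (1 − cos θ)/κ = (1 − 0.83196)/0.4414 = 0.38070
z = sin θ / κ = 0.55484/0.4414 = 1.25699
x = ρ cos φ = 0.38070 × cos(91.09°) = -0.00724
y = ρ sin φ = 0.38070 × sin(91.09°) = 0.38063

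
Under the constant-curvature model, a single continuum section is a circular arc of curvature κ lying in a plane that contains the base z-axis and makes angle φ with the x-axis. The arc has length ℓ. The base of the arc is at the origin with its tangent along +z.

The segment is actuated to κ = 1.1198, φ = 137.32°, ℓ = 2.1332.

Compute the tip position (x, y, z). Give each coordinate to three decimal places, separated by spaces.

-1.136 1.047 0.611

θ = κ·ℓ = 1.1198 × 2.1332 = 2.38876 rad
ρ = (1 − cos θ)/κ = (1 − -0.72975)/1.1198 = 1.54470
z = sin θ / κ = 0.68371/1.1198 = 0.61056
x = ρ cos φ = 1.54470 × cos(137.32°) = -1.13559
y = ρ sin φ = 1.54470 × sin(137.32°) = 1.04716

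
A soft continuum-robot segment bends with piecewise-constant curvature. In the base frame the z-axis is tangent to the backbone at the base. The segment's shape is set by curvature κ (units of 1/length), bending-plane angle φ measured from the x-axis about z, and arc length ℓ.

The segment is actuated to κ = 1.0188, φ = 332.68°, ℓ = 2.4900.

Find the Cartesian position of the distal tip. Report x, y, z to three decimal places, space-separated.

1.589 -0.821 0.558

θ = κ·ℓ = 1.0188 × 2.4900 = 2.53681 rad
ρ = (1 − cos θ)/κ = (1 − -0.82263)/1.0188 = 1.78899
z = sin θ / κ = 0.56858/1.0188 = 0.55809
x = ρ cos φ = 1.78899 × cos(332.68°) = 1.58944
y = ρ sin φ = 1.78899 × sin(332.68°) = -0.82108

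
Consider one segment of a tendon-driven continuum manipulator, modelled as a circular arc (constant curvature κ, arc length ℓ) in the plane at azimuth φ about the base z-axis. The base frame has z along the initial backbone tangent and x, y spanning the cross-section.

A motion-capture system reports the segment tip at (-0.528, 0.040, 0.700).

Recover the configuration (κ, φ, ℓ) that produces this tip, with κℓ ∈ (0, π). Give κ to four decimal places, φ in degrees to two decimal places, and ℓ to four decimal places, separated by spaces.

ρ = √(x²+y²) = √(-0.528² + 0.040²) = 0.52951
φ = atan2(y, x) mod 360° = atan2(0.040, -0.528) = 175.6677°
|p|² = ρ² + z² = 0.52951² + 0.700² = 0.77038
κ = 2ρ / |p|² = 2×0.52951 / 0.77038 = 1.37467
θ = 2·atan2(ρ, z) = 2·atan2(0.52951, 0.700) = 1.29523 rad
ℓ = θ/κ = 1.29523/1.37467 = 0.94221

1.3747 175.67 0.9422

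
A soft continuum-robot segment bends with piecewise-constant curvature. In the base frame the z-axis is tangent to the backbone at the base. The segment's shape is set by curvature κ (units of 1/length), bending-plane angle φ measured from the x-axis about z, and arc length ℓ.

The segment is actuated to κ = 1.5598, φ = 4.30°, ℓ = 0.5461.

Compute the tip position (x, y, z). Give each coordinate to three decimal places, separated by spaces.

0.218 0.016 0.482

θ = κ·ℓ = 1.5598 × 0.5461 = 0.85181 rad
ρ = (1 − cos θ)/κ = (1 − 0.65862)/1.5598 = 0.21886
z = sin θ / κ = 0.75247/1.5598 = 0.48242
x = ρ cos φ = 0.21886 × cos(4.30°) = 0.21824
y = ρ sin φ = 0.21886 × sin(4.30°) = 0.01641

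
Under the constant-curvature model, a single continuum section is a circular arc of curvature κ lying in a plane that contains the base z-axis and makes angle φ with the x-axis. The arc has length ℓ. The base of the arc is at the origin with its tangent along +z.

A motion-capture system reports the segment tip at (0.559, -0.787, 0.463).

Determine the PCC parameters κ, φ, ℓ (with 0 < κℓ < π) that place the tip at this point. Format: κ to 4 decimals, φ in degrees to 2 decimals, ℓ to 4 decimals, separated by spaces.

ρ = √(x²+y²) = √(0.559² + -0.787²) = 0.96532
φ = atan2(y, x) mod 360° = atan2(-0.787, 0.559) = 305.3859°
|p|² = ρ² + z² = 0.96532² + 0.463² = 1.14622
κ = 2ρ / |p|² = 2×0.96532 / 1.14622 = 1.68436
θ = 2·atan2(ρ, z) = 2·atan2(0.96532, 0.463) = 2.24715 rad
ℓ = θ/κ = 2.24715/1.68436 = 1.33413

1.6844 305.39 1.3341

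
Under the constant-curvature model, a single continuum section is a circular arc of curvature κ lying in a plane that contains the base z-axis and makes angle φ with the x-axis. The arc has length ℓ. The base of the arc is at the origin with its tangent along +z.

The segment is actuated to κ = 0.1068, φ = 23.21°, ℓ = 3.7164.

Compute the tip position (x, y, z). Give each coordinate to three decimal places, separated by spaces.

θ = κ·ℓ = 0.1068 × 3.7164 = 0.39691 rad
ρ = (1 − cos θ)/κ = (1 − 0.92226)/0.1068 = 0.72791
z = sin θ / κ = 0.38657/0.1068 = 3.61959
x = ρ cos φ = 0.72791 × cos(23.21°) = 0.66900
y = ρ sin φ = 0.72791 × sin(23.21°) = 0.28687

0.669 0.287 3.620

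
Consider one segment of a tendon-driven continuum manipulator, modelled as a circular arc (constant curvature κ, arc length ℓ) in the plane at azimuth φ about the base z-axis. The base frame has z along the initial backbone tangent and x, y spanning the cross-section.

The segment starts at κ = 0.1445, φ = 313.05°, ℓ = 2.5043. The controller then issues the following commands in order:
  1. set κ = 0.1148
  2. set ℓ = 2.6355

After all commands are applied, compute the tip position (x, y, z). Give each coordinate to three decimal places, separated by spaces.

0.270 -0.289 2.595

initial: κ=0.1445, φ=313.05°, ℓ=2.5043
cmd 1: set κ=0.1148 → (κ,φ,ℓ)=(0.1148,313.05°,2.5043) → tip=(0.2441,-0.2613,2.4699)
cmd 2: set ℓ=2.6355 → (κ,φ,ℓ)=(0.1148,313.05°,2.6355) → tip=(0.2701,-0.2891,2.5955)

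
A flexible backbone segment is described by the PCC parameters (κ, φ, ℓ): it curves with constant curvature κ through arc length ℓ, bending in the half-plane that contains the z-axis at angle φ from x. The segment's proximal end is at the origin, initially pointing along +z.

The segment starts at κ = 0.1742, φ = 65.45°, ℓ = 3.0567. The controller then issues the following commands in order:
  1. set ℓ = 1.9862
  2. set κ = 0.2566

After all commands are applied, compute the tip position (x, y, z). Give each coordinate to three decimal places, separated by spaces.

initial: κ=0.1742, φ=65.45°, ℓ=3.0567
cmd 1: set ℓ=1.9862 → (κ,φ,ℓ)=(0.1742,65.45°,1.9862) → tip=(0.1413,0.3094,1.9468)
cmd 2: set κ=0.2566 → (κ,φ,ℓ)=(0.2566,65.45°,1.9862) → tip=(0.2058,0.4505,1.9013)

0.206 0.451 1.901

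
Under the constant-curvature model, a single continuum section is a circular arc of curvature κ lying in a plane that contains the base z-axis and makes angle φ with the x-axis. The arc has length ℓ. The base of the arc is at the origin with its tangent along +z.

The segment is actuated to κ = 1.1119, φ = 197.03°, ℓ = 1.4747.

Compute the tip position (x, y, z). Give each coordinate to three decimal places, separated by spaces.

θ = κ·ℓ = 1.1119 × 1.4747 = 1.63972 rad
ρ = (1 − cos θ)/κ = (1 − -0.06887)/1.1119 = 0.96130
z = sin θ / κ = 0.99763/1.1119 = 0.89723
x = ρ cos φ = 0.96130 × cos(197.03°) = -0.91915
y = ρ sin φ = 0.96130 × sin(197.03°) = -0.28154

-0.919 -0.282 0.897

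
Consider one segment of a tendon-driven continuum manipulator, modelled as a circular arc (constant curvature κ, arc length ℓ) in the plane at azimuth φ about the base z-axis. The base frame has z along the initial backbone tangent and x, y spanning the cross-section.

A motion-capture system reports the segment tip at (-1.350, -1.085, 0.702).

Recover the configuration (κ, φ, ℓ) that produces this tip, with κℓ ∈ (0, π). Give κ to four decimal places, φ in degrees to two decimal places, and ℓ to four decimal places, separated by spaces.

ρ = √(x²+y²) = √(-1.350² + -1.085²) = 1.73197
φ = atan2(y, x) mod 360° = atan2(-1.085, -1.350) = 218.7890°
|p|² = ρ² + z² = 1.73197² + 0.702² = 3.49253
κ = 2ρ / |p|² = 2×1.73197 / 3.49253 = 0.99182
θ = 2·atan2(ρ, z) = 2·atan2(1.73197, 0.702) = 2.37143 rad
ℓ = θ/κ = 2.37143/0.99182 = 2.39100

0.9918 218.79 2.3910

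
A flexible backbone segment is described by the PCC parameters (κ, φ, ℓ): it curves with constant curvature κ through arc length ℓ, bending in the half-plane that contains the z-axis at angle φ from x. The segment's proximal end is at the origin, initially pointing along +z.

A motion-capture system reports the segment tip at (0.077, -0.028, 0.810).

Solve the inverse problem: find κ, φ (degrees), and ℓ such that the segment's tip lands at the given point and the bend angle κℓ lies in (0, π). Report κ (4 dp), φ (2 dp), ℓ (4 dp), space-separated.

ρ = √(x²+y²) = √(0.077² + -0.028²) = 0.08193
φ = atan2(y, x) mod 360° = atan2(-0.028, 0.077) = 340.0169°
|p|² = ρ² + z² = 0.08193² + 0.810² = 0.66281
κ = 2ρ / |p|² = 2×0.08193 / 0.66281 = 0.24723
θ = 2·atan2(ρ, z) = 2·atan2(0.08193, 0.810) = 0.20162 rad
ℓ = θ/κ = 0.20162/0.24723 = 0.81551

0.2472 340.02 0.8155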